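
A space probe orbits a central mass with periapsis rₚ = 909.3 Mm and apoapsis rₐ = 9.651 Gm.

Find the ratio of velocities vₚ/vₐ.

Convert to SI: rₚ = 909.3 Mm = 9.093e+08 m; rₐ = 9.651 Gm = 9.651e+09 m.
Conservation of angular momentum gives rₚvₚ = rₐvₐ, so vₚ/vₐ = rₐ/rₚ.
vₚ/vₐ = 9.651e+09 / 9.093e+08 ≈ 10.61.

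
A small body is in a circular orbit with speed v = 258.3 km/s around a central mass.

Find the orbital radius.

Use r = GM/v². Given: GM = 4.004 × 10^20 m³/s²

Convert to SI: v = 258.3 km/s = 258300 m/s.
For a circular orbit, v² = GM / r, so r = GM / v².
r = 4.004e+20 / (258300)² m ≈ 6.001e+09 m = 6.001 Gm.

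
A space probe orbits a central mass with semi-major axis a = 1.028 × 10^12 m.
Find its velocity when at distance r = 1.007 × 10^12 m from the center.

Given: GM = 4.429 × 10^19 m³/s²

Vis-viva: v = √(GM · (2/r − 1/a)).
2/r − 1/a = 2/1.007e+12 − 1/1.028e+12 = 1.01333e-12 m⁻¹.
v = √(4.429e+19 · 1.01333e-12) m/s ≈ 6699 m/s = 6.699 km/s.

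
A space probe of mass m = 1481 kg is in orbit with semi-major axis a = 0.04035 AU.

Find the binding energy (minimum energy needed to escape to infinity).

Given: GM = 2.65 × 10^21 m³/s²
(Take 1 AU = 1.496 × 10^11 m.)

Convert to SI: a = 0.04035 AU = 6.03636e+09 m.
Total orbital energy is E = −GMm/(2a); binding energy is E_bind = −E = GMm/(2a).
E_bind = 2.65e+21 · 1481 / (2 · 6.03636e+09) J ≈ 3.251e+14 J = 325.1 TJ.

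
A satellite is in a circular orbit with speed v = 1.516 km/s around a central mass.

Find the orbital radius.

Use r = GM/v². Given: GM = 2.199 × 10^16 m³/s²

Convert to SI: v = 1.516 km/s = 1516 m/s.
For a circular orbit, v² = GM / r, so r = GM / v².
r = 2.199e+16 / (1516)² m ≈ 9.568e+09 m = 9.568 × 10^9 m.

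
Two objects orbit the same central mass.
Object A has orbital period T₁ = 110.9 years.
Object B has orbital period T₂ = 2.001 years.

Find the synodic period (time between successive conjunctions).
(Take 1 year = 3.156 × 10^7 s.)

Convert to SI: T₁ = 110.9 years = 3.5e+09 s; T₂ = 2.001 years = 6.31516e+07 s.
T_syn = |T₁ · T₂ / (T₁ − T₂)|.
T_syn = |3.5e+09 · 6.31516e+07 / (3.5e+09 − 6.31516e+07)| s ≈ 6.431e+07 s = 2.038 years.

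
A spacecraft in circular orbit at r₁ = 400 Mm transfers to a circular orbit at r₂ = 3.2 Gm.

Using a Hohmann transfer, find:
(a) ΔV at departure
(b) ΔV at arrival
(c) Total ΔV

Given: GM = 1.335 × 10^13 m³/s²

Convert to SI: r₁ = 400 Mm = 4e+08 m; r₂ = 3.2 Gm = 3.2e+09 m.
Transfer semi-major axis: a_t = (r₁ + r₂)/2 = (4e+08 + 3.2e+09)/2 = 1.8e+09 m.
Circular speeds: v₁ = √(GM/r₁) = 182.688 m/s, v₂ = √(GM/r₂) = 64.5901 m/s.
Transfer speeds (vis-viva v² = GM(2/r − 1/a_t)): v₁ᵗ = 243.584 m/s, v₂ᵗ = 30.448 m/s.
(a) ΔV₁ = |v₁ᵗ − v₁| ≈ 60.9 m/s = 60.9 m/s.
(b) ΔV₂ = |v₂ − v₂ᵗ| ≈ 34.14 m/s = 34.14 m/s.
(c) ΔV_total = ΔV₁ + ΔV₂ ≈ 95.04 m/s = 95.04 m/s.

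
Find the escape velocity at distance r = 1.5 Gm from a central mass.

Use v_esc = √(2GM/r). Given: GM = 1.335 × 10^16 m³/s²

Convert to SI: r = 1.5 Gm = 1.5e+09 m.
Escape velocity comes from setting total energy to zero: ½v² − GM/r = 0 ⇒ v_esc = √(2GM / r).
v_esc = √(2 · 1.335e+16 / 1.5e+09) m/s ≈ 4219 m/s = 4.219 km/s.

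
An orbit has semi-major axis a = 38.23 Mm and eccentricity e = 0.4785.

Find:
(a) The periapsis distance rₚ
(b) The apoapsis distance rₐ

Convert to SI: a = 38.23 Mm = 3.823e+07 m.
(a) rₚ = a(1 − e) = 3.823e+07 · (1 − 0.4785) = 3.823e+07 · 0.5215 ≈ 1.994e+07 m = 19.94 Mm.
(b) rₐ = a(1 + e) = 3.823e+07 · (1 + 0.4785) = 3.823e+07 · 1.4785 ≈ 5.652e+07 m = 56.52 Mm.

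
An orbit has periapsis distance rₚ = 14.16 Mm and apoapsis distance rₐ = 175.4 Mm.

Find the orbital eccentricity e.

Convert to SI: rₚ = 14.16 Mm = 1.416e+07 m; rₐ = 175.4 Mm = 1.754e+08 m.
e = (rₐ − rₚ) / (rₐ + rₚ).
e = (1.754e+08 − 1.416e+07) / (1.754e+08 + 1.416e+07) = 1.6124e+08 / 1.8956e+08 ≈ 0.8506.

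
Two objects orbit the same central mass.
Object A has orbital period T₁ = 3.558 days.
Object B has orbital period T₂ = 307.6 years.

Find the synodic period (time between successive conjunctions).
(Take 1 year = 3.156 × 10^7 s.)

Convert to SI: T₁ = 3.558 days = 307411 s; T₂ = 307.6 years = 9.70786e+09 s.
T_syn = |T₁ · T₂ / (T₁ − T₂)|.
T_syn = |307411 · 9.70786e+09 / (307411 − 9.70786e+09)| s ≈ 3.074e+05 s = 3.558 days.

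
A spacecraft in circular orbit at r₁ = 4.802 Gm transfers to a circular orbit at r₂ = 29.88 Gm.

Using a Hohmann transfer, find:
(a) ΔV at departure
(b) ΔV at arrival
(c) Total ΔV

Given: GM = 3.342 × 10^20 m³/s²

Convert to SI: r₁ = 4.802 Gm = 4.802e+09 m; r₂ = 29.88 Gm = 2.988e+10 m.
Transfer semi-major axis: a_t = (r₁ + r₂)/2 = (4.802e+09 + 2.988e+10)/2 = 1.7341e+10 m.
Circular speeds: v₁ = √(GM/r₁) = 263811 m/s, v₂ = √(GM/r₂) = 105758 m/s.
Transfer speeds (vis-viva v² = GM(2/r − 1/a_t)): v₁ᵗ = 346294 m/s, v₂ᵗ = 55652.8 m/s.
(a) ΔV₁ = |v₁ᵗ − v₁| ≈ 8.248e+04 m/s = 82.48 km/s.
(b) ΔV₂ = |v₂ − v₂ᵗ| ≈ 5.011e+04 m/s = 50.11 km/s.
(c) ΔV_total = ΔV₁ + ΔV₂ ≈ 1.326e+05 m/s = 132.6 km/s.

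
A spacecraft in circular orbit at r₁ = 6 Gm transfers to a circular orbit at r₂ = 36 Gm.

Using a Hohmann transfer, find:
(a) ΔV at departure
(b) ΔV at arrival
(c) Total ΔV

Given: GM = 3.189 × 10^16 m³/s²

Convert to SI: r₁ = 6 Gm = 6e+09 m; r₂ = 36 Gm = 3.6e+10 m.
Transfer semi-major axis: a_t = (r₁ + r₂)/2 = (6e+09 + 3.6e+10)/2 = 2.1e+10 m.
Circular speeds: v₁ = √(GM/r₁) = 2305.43 m/s, v₂ = √(GM/r₂) = 941.187 m/s.
Transfer speeds (vis-viva v² = GM(2/r − 1/a_t)): v₁ᵗ = 3018.51 m/s, v₂ᵗ = 503.086 m/s.
(a) ΔV₁ = |v₁ᵗ − v₁| ≈ 713.1 m/s = 713.1 m/s.
(b) ΔV₂ = |v₂ − v₂ᵗ| ≈ 438.1 m/s = 438.1 m/s.
(c) ΔV_total = ΔV₁ + ΔV₂ ≈ 1151 m/s = 1.151 km/s.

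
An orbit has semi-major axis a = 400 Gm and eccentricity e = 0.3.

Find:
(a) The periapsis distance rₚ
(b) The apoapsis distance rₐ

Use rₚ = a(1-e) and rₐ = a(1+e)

Convert to SI: a = 400 Gm = 4e+11 m.
(a) rₚ = a(1 − e) = 4e+11 · (1 − 0.3) = 4e+11 · 0.7 ≈ 2.8e+11 m = 280 Gm.
(b) rₐ = a(1 + e) = 4e+11 · (1 + 0.3) = 4e+11 · 1.3 ≈ 5.2e+11 m = 520 Gm.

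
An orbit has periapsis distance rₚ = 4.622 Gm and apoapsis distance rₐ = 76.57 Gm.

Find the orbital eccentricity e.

Convert to SI: rₚ = 4.622 Gm = 4.622e+09 m; rₐ = 76.57 Gm = 7.657e+10 m.
e = (rₐ − rₚ) / (rₐ + rₚ).
e = (7.657e+10 − 4.622e+09) / (7.657e+10 + 4.622e+09) = 7.1948e+10 / 8.1192e+10 ≈ 0.8861.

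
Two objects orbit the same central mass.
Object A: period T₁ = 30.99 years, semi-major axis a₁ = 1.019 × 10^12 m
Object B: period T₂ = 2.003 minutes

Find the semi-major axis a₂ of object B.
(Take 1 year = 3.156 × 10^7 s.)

Convert to SI: T₁ = 30.99 years = 9.78044e+08 s; T₂ = 2.003 minutes = 120.18 s.
Kepler's third law: (T₁/T₂)² = (a₁/a₂)³ ⇒ a₂ = a₁ · (T₂/T₁)^(2/3).
T₂/T₁ = 120.18 / 9.78044e+08 = 1.22878e-07.
a₂ = 1.019e+12 · (1.22878e-07)^(2/3) m ≈ 2.519e+07 m = 2.519 × 10^7 m.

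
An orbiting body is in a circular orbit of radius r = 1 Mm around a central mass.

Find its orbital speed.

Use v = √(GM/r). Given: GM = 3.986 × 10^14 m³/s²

Convert to SI: r = 1 Mm = 1e+06 m.
For a circular orbit, gravity supplies the centripetal force, so v = √(GM / r).
v = √(3.986e+14 / 1e+06) m/s ≈ 1.996e+04 m/s = 19.96 km/s.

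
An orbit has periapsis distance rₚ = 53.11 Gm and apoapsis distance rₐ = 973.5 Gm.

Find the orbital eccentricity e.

Convert to SI: rₚ = 53.11 Gm = 5.311e+10 m; rₐ = 973.5 Gm = 9.735e+11 m.
e = (rₐ − rₚ) / (rₐ + rₚ).
e = (9.735e+11 − 5.311e+10) / (9.735e+11 + 5.311e+10) = 9.2039e+11 / 1.02661e+12 ≈ 0.8965.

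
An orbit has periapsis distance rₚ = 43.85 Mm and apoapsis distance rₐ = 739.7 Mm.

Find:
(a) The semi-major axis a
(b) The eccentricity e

Convert to SI: rₚ = 43.85 Mm = 4.385e+07 m; rₐ = 739.7 Mm = 7.397e+08 m.
(a) a = (rₚ + rₐ) / 2 = (4.385e+07 + 7.397e+08) / 2 ≈ 3.918e+08 m = 391.8 Mm.
(b) e = (rₐ − rₚ) / (rₐ + rₚ) = (7.397e+08 − 4.385e+07) / (7.397e+08 + 4.385e+07) ≈ 0.8881.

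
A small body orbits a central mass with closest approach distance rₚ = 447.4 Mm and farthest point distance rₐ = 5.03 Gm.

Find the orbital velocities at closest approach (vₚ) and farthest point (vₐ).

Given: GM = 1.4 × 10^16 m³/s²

Convert to SI: rₚ = 447.4 Mm = 4.474e+08 m; rₐ = 5.03 Gm = 5.03e+09 m.
Use the vis-viva equation v² = GM(2/r − 1/a) with a = (rₚ + rₐ)/2 = (4.474e+08 + 5.03e+09)/2 = 2.7387e+09 m.
vₚ = √(GM · (2/rₚ − 1/a)) = √(1.4e+16 · (2/4.474e+08 − 1/2.7387e+09)) m/s ≈ 7581 m/s = 7.581 km/s.
vₐ = √(GM · (2/rₐ − 1/a)) = √(1.4e+16 · (2/5.03e+09 − 1/2.7387e+09)) m/s ≈ 674.3 m/s = 674.3 m/s.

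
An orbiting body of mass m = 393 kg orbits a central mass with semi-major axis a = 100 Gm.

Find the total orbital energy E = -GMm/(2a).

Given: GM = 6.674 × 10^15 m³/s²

Convert to SI: a = 100 Gm = 1e+11 m.
E = −GMm / (2a).
E = −6.674e+15 · 393 / (2 · 1e+11) J ≈ -1.311e+07 J = -13.11 MJ.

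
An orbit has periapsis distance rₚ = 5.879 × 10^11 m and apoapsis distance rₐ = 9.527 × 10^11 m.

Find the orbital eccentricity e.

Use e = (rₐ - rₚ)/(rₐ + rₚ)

e = (rₐ − rₚ) / (rₐ + rₚ).
e = (9.527e+11 − 5.879e+11) / (9.527e+11 + 5.879e+11) = 3.648e+11 / 1.5406e+12 ≈ 0.2368.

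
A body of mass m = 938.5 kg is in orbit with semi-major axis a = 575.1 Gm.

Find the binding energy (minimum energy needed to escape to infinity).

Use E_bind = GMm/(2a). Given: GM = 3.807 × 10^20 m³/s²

Convert to SI: a = 575.1 Gm = 5.751e+11 m.
Total orbital energy is E = −GMm/(2a); binding energy is E_bind = −E = GMm/(2a).
E_bind = 3.807e+20 · 938.5 / (2 · 5.751e+11) J ≈ 3.106e+11 J = 310.6 GJ.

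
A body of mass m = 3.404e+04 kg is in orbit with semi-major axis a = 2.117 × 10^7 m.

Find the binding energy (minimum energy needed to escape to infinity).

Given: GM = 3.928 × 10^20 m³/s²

Total orbital energy is E = −GMm/(2a); binding energy is E_bind = −E = GMm/(2a).
E_bind = 3.928e+20 · 3.404e+04 / (2 · 2.117e+07) J ≈ 3.158e+17 J = 315.8 PJ.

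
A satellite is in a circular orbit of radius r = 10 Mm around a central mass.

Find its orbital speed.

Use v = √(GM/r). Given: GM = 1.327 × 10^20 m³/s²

Convert to SI: r = 10 Mm = 1e+07 m.
For a circular orbit, gravity supplies the centripetal force, so v = √(GM / r).
v = √(1.327e+20 / 1e+07) m/s ≈ 3.643e+06 m/s = 3643 km/s.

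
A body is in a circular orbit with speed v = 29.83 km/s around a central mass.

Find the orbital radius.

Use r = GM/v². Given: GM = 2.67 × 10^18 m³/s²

Convert to SI: v = 29.83 km/s = 29830 m/s.
For a circular orbit, v² = GM / r, so r = GM / v².
r = 2.67e+18 / (29830)² m ≈ 3.001e+09 m = 3.001 Gm.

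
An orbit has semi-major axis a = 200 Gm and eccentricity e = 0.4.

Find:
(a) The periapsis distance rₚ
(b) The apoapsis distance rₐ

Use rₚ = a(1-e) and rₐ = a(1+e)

Convert to SI: a = 200 Gm = 2e+11 m.
(a) rₚ = a(1 − e) = 2e+11 · (1 − 0.4) = 2e+11 · 0.6 ≈ 1.2e+11 m = 120 Gm.
(b) rₐ = a(1 + e) = 2e+11 · (1 + 0.4) = 2e+11 · 1.4 ≈ 2.8e+11 m = 280 Gm.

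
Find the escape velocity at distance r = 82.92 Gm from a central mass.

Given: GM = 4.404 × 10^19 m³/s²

Convert to SI: r = 82.92 Gm = 8.292e+10 m.
Escape velocity comes from setting total energy to zero: ½v² − GM/r = 0 ⇒ v_esc = √(2GM / r).
v_esc = √(2 · 4.404e+19 / 8.292e+10) m/s ≈ 3.259e+04 m/s = 32.59 km/s.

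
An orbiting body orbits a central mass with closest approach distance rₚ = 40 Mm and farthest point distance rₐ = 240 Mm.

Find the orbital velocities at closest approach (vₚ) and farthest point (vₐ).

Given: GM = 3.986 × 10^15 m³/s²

Convert to SI: rₚ = 40 Mm = 4e+07 m; rₐ = 240 Mm = 2.4e+08 m.
Use the vis-viva equation v² = GM(2/r − 1/a) with a = (rₚ + rₐ)/2 = (4e+07 + 2.4e+08)/2 = 1.4e+08 m.
vₚ = √(GM · (2/rₚ − 1/a)) = √(3.986e+15 · (2/4e+07 − 1/1.4e+08)) m/s ≈ 1.307e+04 m/s = 13.07 km/s.
vₐ = √(GM · (2/rₐ − 1/a)) = √(3.986e+15 · (2/2.4e+08 − 1/1.4e+08)) m/s ≈ 2178 m/s = 2.178 km/s.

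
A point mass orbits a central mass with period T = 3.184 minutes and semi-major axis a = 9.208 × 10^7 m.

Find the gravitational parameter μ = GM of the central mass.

Convert to SI: T = 3.184 minutes = 191.04 s.
GM = 4π² · a³ / T².
GM = 4π² · (9.208e+07)³ / (191.04)² m³/s² ≈ 8.445e+20 m³/s² = 8.445 × 10^20 m³/s².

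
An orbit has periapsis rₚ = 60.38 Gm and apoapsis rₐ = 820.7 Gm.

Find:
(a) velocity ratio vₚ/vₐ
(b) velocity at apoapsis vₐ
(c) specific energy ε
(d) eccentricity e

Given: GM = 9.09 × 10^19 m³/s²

Convert to SI: rₚ = 60.38 Gm = 6.038e+10 m; rₐ = 820.7 Gm = 8.207e+11 m.
(a) Conservation of angular momentum (rₚvₚ = rₐvₐ) gives vₚ/vₐ = rₐ/rₚ = 8.207e+11/6.038e+10 ≈ 13.59
(b) With a = (rₚ + rₐ)/2 = 4.4054e+11 m, vₐ = √(GM (2/rₐ − 1/a)) = √(9.09e+19 · (2/8.207e+11 − 1/4.4054e+11)) m/s ≈ 3896 m/s
(c) With a = (rₚ + rₐ)/2 = 4.4054e+11 m, ε = −GM/(2a) = −9.09e+19/(2 · 4.4054e+11) J/kg ≈ -1.032e+08 J/kg
(d) e = (rₐ − rₚ)/(rₐ + rₚ) = (8.207e+11 − 6.038e+10)/(8.207e+11 + 6.038e+10) ≈ 0.8629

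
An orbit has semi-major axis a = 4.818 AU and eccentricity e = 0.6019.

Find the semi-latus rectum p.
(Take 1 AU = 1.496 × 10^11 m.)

Convert to SI: a = 4.818 AU = 7.20773e+11 m.
p = a (1 − e²).
p = 7.20773e+11 · (1 − (0.6019)²) = 7.20773e+11 · 0.637716 ≈ 4.596e+11 m = 3.073 AU.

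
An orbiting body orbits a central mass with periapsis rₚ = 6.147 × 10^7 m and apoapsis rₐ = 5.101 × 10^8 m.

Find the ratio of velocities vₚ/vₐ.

Conservation of angular momentum gives rₚvₚ = rₐvₐ, so vₚ/vₐ = rₐ/rₚ.
vₚ/vₐ = 5.101e+08 / 6.147e+07 ≈ 8.298.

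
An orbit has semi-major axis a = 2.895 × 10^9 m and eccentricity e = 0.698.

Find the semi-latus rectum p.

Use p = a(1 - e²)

p = a (1 − e²).
p = 2.895e+09 · (1 − (0.698)²) = 2.895e+09 · 0.512796 ≈ 1.485e+09 m = 1.485 × 10^9 m.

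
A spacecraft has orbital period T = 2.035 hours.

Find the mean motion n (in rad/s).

Convert to SI: T = 2.035 hours = 7326 s.
n = 2π / T.
n = 2π / 7326 s ≈ 0.0008577 rad/s.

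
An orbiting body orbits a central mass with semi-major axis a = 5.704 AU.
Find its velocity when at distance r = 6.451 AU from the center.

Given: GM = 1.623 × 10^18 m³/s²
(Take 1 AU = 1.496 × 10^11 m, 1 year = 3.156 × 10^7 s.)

Convert to SI: a = 5.704 AU = 8.53318e+11 m; r = 6.451 AU = 9.6507e+11 m.
Vis-viva: v = √(GM · (2/r − 1/a)).
2/r − 1/a = 2/9.6507e+11 − 1/8.53318e+11 = 9.00494e-13 m⁻¹.
v = √(1.623e+18 · 9.00494e-13) m/s ≈ 1209 m/s = 0.255 AU/year.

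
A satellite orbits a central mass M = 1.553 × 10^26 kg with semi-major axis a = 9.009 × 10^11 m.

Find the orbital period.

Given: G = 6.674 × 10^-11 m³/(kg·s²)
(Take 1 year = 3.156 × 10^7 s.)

GM = G · M = 6.674e-11 · 1.553e+26 = 1.03647e+16 m³/s².
Kepler's third law: T = 2π √(a³ / GM).
Substituting a = 9.009e+11 m and GM = 1.03647e+16 m³/s²:
T = 2π √((9.009e+11)³ / 1.03647e+16) s
T ≈ 5.277e+10 s = 1672 years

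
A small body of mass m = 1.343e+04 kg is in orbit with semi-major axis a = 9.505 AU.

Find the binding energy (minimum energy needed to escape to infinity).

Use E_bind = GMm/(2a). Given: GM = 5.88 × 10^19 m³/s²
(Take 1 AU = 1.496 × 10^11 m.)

Convert to SI: a = 9.505 AU = 1.42195e+12 m.
Total orbital energy is E = −GMm/(2a); binding energy is E_bind = −E = GMm/(2a).
E_bind = 5.88e+19 · 1.343e+04 / (2 · 1.42195e+12) J ≈ 2.777e+11 J = 277.7 GJ.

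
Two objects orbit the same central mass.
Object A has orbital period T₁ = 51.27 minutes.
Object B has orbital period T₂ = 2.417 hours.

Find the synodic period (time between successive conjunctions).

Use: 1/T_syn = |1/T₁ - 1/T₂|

Convert to SI: T₁ = 51.27 minutes = 3076.2 s; T₂ = 2.417 hours = 8701.2 s.
T_syn = |T₁ · T₂ / (T₁ − T₂)|.
T_syn = |3076.2 · 8701.2 / (3076.2 − 8701.2)| s ≈ 4759 s = 1.322 hours.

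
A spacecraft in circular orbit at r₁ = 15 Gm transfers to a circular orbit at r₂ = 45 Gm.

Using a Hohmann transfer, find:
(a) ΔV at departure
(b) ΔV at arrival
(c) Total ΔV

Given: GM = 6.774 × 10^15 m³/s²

Convert to SI: r₁ = 15 Gm = 1.5e+10 m; r₂ = 45 Gm = 4.5e+10 m.
Transfer semi-major axis: a_t = (r₁ + r₂)/2 = (1.5e+10 + 4.5e+10)/2 = 3e+10 m.
Circular speeds: v₁ = √(GM/r₁) = 672.012 m/s, v₂ = √(GM/r₂) = 387.986 m/s.
Transfer speeds (vis-viva v² = GM(2/r − 1/a_t)): v₁ᵗ = 823.043 m/s, v₂ᵗ = 274.348 m/s.
(a) ΔV₁ = |v₁ᵗ − v₁| ≈ 151 m/s = 151 m/s.
(b) ΔV₂ = |v₂ − v₂ᵗ| ≈ 113.6 m/s = 113.6 m/s.
(c) ΔV_total = ΔV₁ + ΔV₂ ≈ 264.7 m/s = 264.7 m/s.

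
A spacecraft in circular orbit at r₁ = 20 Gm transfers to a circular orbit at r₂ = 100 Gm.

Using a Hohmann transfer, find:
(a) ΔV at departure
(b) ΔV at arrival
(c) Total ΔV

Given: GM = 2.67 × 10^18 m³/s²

Convert to SI: r₁ = 20 Gm = 2e+10 m; r₂ = 100 Gm = 1e+11 m.
Transfer semi-major axis: a_t = (r₁ + r₂)/2 = (2e+10 + 1e+11)/2 = 6e+10 m.
Circular speeds: v₁ = √(GM/r₁) = 11554.2 m/s, v₂ = √(GM/r₂) = 5167.2 m/s.
Transfer speeds (vis-viva v² = GM(2/r − 1/a_t)): v₁ᵗ = 14916.4 m/s, v₂ᵗ = 2983.29 m/s.
(a) ΔV₁ = |v₁ᵗ − v₁| ≈ 3362 m/s = 3.362 km/s.
(b) ΔV₂ = |v₂ − v₂ᵗ| ≈ 2184 m/s = 2.184 km/s.
(c) ΔV_total = ΔV₁ + ΔV₂ ≈ 5546 m/s = 5.546 km/s.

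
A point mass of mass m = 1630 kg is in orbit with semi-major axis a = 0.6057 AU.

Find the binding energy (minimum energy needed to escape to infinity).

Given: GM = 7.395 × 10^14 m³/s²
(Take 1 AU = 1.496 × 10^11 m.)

Convert to SI: a = 0.6057 AU = 9.06127e+10 m.
Total orbital energy is E = −GMm/(2a); binding energy is E_bind = −E = GMm/(2a).
E_bind = 7.395e+14 · 1630 / (2 · 9.06127e+10) J ≈ 6.651e+06 J = 6.651 MJ.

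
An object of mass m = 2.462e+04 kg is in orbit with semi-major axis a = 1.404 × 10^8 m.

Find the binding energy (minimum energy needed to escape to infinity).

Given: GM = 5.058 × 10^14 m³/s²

Total orbital energy is E = −GMm/(2a); binding energy is E_bind = −E = GMm/(2a).
E_bind = 5.058e+14 · 2.462e+04 / (2 · 1.404e+08) J ≈ 4.435e+10 J = 44.35 GJ.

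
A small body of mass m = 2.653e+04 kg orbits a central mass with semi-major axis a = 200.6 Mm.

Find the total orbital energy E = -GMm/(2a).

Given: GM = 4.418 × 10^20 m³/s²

Convert to SI: a = 200.6 Mm = 2.006e+08 m.
E = −GMm / (2a).
E = −4.418e+20 · 2.653e+04 / (2 · 2.006e+08) J ≈ -2.921e+16 J = -29.21 PJ.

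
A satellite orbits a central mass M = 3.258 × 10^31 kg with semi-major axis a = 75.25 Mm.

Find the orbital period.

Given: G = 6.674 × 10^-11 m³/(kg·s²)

Convert to SI: a = 75.25 Mm = 7.525e+07 m.
GM = G · M = 6.674e-11 · 3.258e+31 = 2.17439e+21 m³/s².
Kepler's third law: T = 2π √(a³ / GM).
Substituting a = 7.525e+07 m and GM = 2.17439e+21 m³/s²:
T = 2π √((7.525e+07)³ / 2.17439e+21) s
T ≈ 87.96 s = 1.466 minutes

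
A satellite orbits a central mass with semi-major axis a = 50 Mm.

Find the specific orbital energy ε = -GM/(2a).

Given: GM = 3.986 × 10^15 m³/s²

Convert to SI: a = 50 Mm = 5e+07 m.
ε = −GM / (2a).
ε = −3.986e+15 / (2 · 5e+07) J/kg ≈ -3.986e+07 J/kg = -39.86 MJ/kg.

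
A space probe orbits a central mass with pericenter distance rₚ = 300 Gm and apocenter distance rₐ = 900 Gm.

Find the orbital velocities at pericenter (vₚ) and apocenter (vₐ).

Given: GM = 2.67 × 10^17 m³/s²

Convert to SI: rₚ = 300 Gm = 3e+11 m; rₐ = 900 Gm = 9e+11 m.
Use the vis-viva equation v² = GM(2/r − 1/a) with a = (rₚ + rₐ)/2 = (3e+11 + 9e+11)/2 = 6e+11 m.
vₚ = √(GM · (2/rₚ − 1/a)) = √(2.67e+17 · (2/3e+11 − 1/6e+11)) m/s ≈ 1155 m/s = 1.155 km/s.
vₐ = √(GM · (2/rₐ − 1/a)) = √(2.67e+17 · (2/9e+11 − 1/6e+11)) m/s ≈ 385.1 m/s = 385.1 m/s.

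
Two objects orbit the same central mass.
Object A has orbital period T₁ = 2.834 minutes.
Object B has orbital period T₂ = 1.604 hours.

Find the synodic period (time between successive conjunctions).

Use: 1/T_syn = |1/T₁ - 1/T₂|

Convert to SI: T₁ = 2.834 minutes = 170.04 s; T₂ = 1.604 hours = 5774.4 s.
T_syn = |T₁ · T₂ / (T₁ − T₂)|.
T_syn = |170.04 · 5774.4 / (170.04 − 5774.4)| s ≈ 175.2 s = 2.92 minutes.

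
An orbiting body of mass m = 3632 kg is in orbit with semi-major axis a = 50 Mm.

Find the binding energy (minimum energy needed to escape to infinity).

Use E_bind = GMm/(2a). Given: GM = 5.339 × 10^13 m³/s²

Convert to SI: a = 50 Mm = 5e+07 m.
Total orbital energy is E = −GMm/(2a); binding energy is E_bind = −E = GMm/(2a).
E_bind = 5.339e+13 · 3632 / (2 · 5e+07) J ≈ 1.939e+09 J = 1.939 GJ.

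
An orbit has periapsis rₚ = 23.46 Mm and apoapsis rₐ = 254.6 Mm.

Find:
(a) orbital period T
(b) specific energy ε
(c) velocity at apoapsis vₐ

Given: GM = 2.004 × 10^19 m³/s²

Convert to SI: rₚ = 23.46 Mm = 2.346e+07 m; rₐ = 254.6 Mm = 2.546e+08 m.
(a) With a = (rₚ + rₐ)/2 = 1.3903e+08 m, T = 2π √(a³/GM) = 2π √((1.3903e+08)³/2.004e+19) s ≈ 2301 s
(b) With a = (rₚ + rₐ)/2 = 1.3903e+08 m, ε = −GM/(2a) = −2.004e+19/(2 · 1.3903e+08) J/kg ≈ -7.207e+10 J/kg
(c) With a = (rₚ + rₐ)/2 = 1.3903e+08 m, vₐ = √(GM (2/rₐ − 1/a)) = √(2.004e+19 · (2/2.546e+08 − 1/1.3903e+08)) m/s ≈ 1.152e+05 m/s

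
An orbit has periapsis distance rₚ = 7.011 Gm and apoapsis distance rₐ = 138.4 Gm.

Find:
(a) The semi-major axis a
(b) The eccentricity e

Convert to SI: rₚ = 7.011 Gm = 7.011e+09 m; rₐ = 138.4 Gm = 1.384e+11 m.
(a) a = (rₚ + rₐ) / 2 = (7.011e+09 + 1.384e+11) / 2 ≈ 7.271e+10 m = 72.71 Gm.
(b) e = (rₐ − rₚ) / (rₐ + rₚ) = (1.384e+11 − 7.011e+09) / (1.384e+11 + 7.011e+09) ≈ 0.9036.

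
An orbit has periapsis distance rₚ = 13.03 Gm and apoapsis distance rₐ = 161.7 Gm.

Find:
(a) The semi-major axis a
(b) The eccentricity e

Convert to SI: rₚ = 13.03 Gm = 1.303e+10 m; rₐ = 161.7 Gm = 1.617e+11 m.
(a) a = (rₚ + rₐ) / 2 = (1.303e+10 + 1.617e+11) / 2 ≈ 8.736e+10 m = 87.36 Gm.
(b) e = (rₐ − rₚ) / (rₐ + rₚ) = (1.617e+11 − 1.303e+10) / (1.617e+11 + 1.303e+10) ≈ 0.8509.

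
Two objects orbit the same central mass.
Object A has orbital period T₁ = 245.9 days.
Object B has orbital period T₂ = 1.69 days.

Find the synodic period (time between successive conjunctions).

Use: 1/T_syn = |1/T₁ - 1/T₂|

Convert to SI: T₁ = 245.9 days = 2.12458e+07 s; T₂ = 1.69 days = 146016 s.
T_syn = |T₁ · T₂ / (T₁ − T₂)|.
T_syn = |2.12458e+07 · 146016 / (2.12458e+07 − 146016)| s ≈ 1.47e+05 s = 1.702 days.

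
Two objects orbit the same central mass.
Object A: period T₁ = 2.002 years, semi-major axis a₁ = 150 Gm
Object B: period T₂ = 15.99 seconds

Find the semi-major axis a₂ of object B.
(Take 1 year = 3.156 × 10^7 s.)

Convert to SI: T₁ = 2.002 years = 6.31831e+07 s; a₁ = 150 Gm = 1.5e+11 m.
Kepler's third law: (T₁/T₂)² = (a₁/a₂)³ ⇒ a₂ = a₁ · (T₂/T₁)^(2/3).
T₂/T₁ = 15.99 / 6.31831e+07 = 2.53074e-07.
a₂ = 1.5e+11 · (2.53074e-07)^(2/3) m ≈ 6.001e+06 m = 6.001 Mm.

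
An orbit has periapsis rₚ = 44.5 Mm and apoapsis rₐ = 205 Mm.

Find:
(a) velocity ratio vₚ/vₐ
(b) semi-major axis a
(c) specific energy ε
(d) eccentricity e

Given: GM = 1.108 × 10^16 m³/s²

Convert to SI: rₚ = 44.5 Mm = 4.45e+07 m; rₐ = 205 Mm = 2.05e+08 m.
(a) Conservation of angular momentum (rₚvₚ = rₐvₐ) gives vₚ/vₐ = rₐ/rₚ = 2.05e+08/4.45e+07 ≈ 4.607
(b) a = (rₚ + rₐ)/2 = (4.45e+07 + 2.05e+08)/2 ≈ 1.248e+08 m
(c) With a = (rₚ + rₐ)/2 = 1.2475e+08 m, ε = −GM/(2a) = −1.108e+16/(2 · 1.2475e+08) J/kg ≈ -4.441e+07 J/kg
(d) e = (rₐ − rₚ)/(rₐ + rₚ) = (2.05e+08 − 4.45e+07)/(2.05e+08 + 4.45e+07) ≈ 0.6433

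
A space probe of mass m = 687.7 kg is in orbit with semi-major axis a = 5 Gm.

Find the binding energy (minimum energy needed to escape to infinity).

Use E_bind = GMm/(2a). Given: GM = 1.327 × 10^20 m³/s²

Convert to SI: a = 5 Gm = 5e+09 m.
Total orbital energy is E = −GMm/(2a); binding energy is E_bind = −E = GMm/(2a).
E_bind = 1.327e+20 · 687.7 / (2 · 5e+09) J ≈ 9.126e+12 J = 9.126 TJ.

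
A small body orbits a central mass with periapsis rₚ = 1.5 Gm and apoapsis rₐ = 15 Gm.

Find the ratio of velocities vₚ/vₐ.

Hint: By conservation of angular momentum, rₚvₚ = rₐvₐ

Convert to SI: rₚ = 1.5 Gm = 1.5e+09 m; rₐ = 15 Gm = 1.5e+10 m.
Conservation of angular momentum gives rₚvₚ = rₐvₐ, so vₚ/vₐ = rₐ/rₚ.
vₚ/vₐ = 1.5e+10 / 1.5e+09 ≈ 10.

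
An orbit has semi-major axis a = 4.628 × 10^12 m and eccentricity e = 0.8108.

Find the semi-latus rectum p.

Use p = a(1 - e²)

p = a (1 − e²).
p = 4.628e+12 · (1 − (0.8108)²) = 4.628e+12 · 0.342603 ≈ 1.586e+12 m = 1.586 × 10^12 m.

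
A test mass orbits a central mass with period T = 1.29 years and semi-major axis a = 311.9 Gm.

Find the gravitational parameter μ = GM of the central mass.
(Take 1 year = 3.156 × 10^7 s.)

Convert to SI: T = 1.29 years = 4.07124e+07 s; a = 311.9 Gm = 3.119e+11 m.
GM = 4π² · a³ / T².
GM = 4π² · (3.119e+11)³ / (4.07124e+07)² m³/s² ≈ 7.227e+20 m³/s² = 7.227 × 10^20 m³/s².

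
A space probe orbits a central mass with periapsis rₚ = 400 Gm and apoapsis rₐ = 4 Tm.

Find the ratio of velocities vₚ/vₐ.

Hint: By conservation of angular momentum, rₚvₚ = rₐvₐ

Convert to SI: rₚ = 400 Gm = 4e+11 m; rₐ = 4 Tm = 4e+12 m.
Conservation of angular momentum gives rₚvₚ = rₐvₐ, so vₚ/vₐ = rₐ/rₚ.
vₚ/vₐ = 4e+12 / 4e+11 ≈ 10.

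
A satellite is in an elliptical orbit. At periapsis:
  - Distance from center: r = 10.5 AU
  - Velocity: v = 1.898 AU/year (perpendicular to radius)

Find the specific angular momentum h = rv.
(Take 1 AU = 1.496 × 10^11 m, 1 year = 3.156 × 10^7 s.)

Convert to SI: r = 10.5 AU = 1.5708e+12 m; v = 1.898 AU/year = 8996.86 m/s.
With v perpendicular to r, h = r · v.
h = 1.5708e+12 · 8996.86 m²/s ≈ 1.413e+16 m²/s.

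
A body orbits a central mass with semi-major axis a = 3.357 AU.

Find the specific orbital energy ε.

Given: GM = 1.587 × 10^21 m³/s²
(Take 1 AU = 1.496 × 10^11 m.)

Convert to SI: a = 3.357 AU = 5.02207e+11 m.
ε = −GM / (2a).
ε = −1.587e+21 / (2 · 5.02207e+11) J/kg ≈ -1.58e+09 J/kg = -1.58 GJ/kg.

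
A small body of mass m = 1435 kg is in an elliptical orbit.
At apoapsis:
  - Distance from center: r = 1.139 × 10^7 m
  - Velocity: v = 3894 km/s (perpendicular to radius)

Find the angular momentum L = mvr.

Convert to SI: v = 3894 km/s = 3.894e+06 m/s.
Since v is perpendicular to r, L = m · v · r.
L = 1435 · 3.894e+06 · 1.139e+07 kg·m²/s ≈ 6.365e+16 kg·m²/s.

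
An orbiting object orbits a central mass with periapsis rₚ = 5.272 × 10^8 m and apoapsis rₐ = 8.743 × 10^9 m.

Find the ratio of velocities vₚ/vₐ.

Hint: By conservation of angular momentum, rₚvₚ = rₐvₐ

Conservation of angular momentum gives rₚvₚ = rₐvₐ, so vₚ/vₐ = rₐ/rₚ.
vₚ/vₐ = 8.743e+09 / 5.272e+08 ≈ 16.58.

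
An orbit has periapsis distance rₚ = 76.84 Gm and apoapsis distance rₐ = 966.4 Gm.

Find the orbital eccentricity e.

Convert to SI: rₚ = 76.84 Gm = 7.684e+10 m; rₐ = 966.4 Gm = 9.664e+11 m.
e = (rₐ − rₚ) / (rₐ + rₚ).
e = (9.664e+11 − 7.684e+10) / (9.664e+11 + 7.684e+10) = 8.8956e+11 / 1.04324e+12 ≈ 0.8527.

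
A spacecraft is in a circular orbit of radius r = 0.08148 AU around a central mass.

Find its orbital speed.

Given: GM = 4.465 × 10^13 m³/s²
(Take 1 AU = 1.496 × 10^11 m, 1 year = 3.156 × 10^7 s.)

Convert to SI: r = 0.08148 AU = 1.21894e+10 m.
For a circular orbit, gravity supplies the centripetal force, so v = √(GM / r).
v = √(4.465e+13 / 1.21894e+10) m/s ≈ 60.52 m/s = 0.01277 AU/year.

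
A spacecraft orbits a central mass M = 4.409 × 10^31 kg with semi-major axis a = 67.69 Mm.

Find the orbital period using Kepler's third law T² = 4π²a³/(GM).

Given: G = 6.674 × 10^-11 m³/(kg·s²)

Convert to SI: a = 67.69 Mm = 6.769e+07 m.
GM = G · M = 6.674e-11 · 4.409e+31 = 2.94257e+21 m³/s².
Kepler's third law: T = 2π √(a³ / GM).
Substituting a = 6.769e+07 m and GM = 2.94257e+21 m³/s²:
T = 2π √((6.769e+07)³ / 2.94257e+21) s
T ≈ 64.51 s = 1.075 minutes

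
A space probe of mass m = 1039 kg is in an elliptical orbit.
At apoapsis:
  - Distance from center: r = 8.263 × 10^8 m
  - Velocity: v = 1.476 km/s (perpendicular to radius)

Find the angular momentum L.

Convert to SI: v = 1.476 km/s = 1476 m/s.
Since v is perpendicular to r, L = m · v · r.
L = 1039 · 1476 · 8.263e+08 kg·m²/s ≈ 1.267e+15 kg·m²/s.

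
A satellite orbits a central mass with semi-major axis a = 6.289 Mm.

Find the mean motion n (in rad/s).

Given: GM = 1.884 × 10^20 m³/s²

Convert to SI: a = 6.289 Mm = 6.289e+06 m.
n = √(GM / a³).
n = √(1.884e+20 / (6.289e+06)³) rad/s ≈ 0.8703 rad/s.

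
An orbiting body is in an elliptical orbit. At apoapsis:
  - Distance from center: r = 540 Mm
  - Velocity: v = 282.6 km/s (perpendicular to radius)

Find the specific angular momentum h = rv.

Convert to SI: r = 540 Mm = 5.4e+08 m; v = 282.6 km/s = 282600 m/s.
With v perpendicular to r, h = r · v.
h = 5.4e+08 · 282600 m²/s ≈ 1.526e+14 m²/s.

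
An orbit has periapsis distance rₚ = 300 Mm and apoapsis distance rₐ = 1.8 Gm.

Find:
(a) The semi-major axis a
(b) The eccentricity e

Convert to SI: rₚ = 300 Mm = 3e+08 m; rₐ = 1.8 Gm = 1.8e+09 m.
(a) a = (rₚ + rₐ) / 2 = (3e+08 + 1.8e+09) / 2 ≈ 1.05e+09 m = 1.05 Gm.
(b) e = (rₐ − rₚ) / (rₐ + rₚ) = (1.8e+09 − 3e+08) / (1.8e+09 + 3e+08) ≈ 0.7143.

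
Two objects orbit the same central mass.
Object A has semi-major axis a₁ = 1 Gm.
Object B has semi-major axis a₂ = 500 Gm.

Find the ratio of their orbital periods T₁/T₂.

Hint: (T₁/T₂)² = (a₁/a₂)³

Convert to SI: a₁ = 1 Gm = 1e+09 m; a₂ = 500 Gm = 5e+11 m.
From Kepler's third law, (T₁/T₂)² = (a₁/a₂)³, so T₁/T₂ = (a₁/a₂)^(3/2).
a₁/a₂ = 1e+09 / 5e+11 = 0.002.
T₁/T₂ = (0.002)^(3/2) ≈ 8.944e-05.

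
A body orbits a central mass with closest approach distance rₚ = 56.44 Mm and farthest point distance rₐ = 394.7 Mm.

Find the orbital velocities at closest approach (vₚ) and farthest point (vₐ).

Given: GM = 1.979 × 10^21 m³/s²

Convert to SI: rₚ = 56.44 Mm = 5.644e+07 m; rₐ = 394.7 Mm = 3.947e+08 m.
Use the vis-viva equation v² = GM(2/r − 1/a) with a = (rₚ + rₐ)/2 = (5.644e+07 + 3.947e+08)/2 = 2.2557e+08 m.
vₚ = √(GM · (2/rₚ − 1/a)) = √(1.979e+21 · (2/5.644e+07 − 1/2.2557e+08)) m/s ≈ 7.833e+06 m/s = 7833 km/s.
vₐ = √(GM · (2/rₐ − 1/a)) = √(1.979e+21 · (2/3.947e+08 − 1/2.2557e+08)) m/s ≈ 1.12e+06 m/s = 1120 km/s.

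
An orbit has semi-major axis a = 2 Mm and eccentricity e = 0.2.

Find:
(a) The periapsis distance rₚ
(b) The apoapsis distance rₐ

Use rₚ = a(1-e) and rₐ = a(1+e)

Convert to SI: a = 2 Mm = 2e+06 m.
(a) rₚ = a(1 − e) = 2e+06 · (1 − 0.2) = 2e+06 · 0.8 ≈ 1.6e+06 m = 1.6 Mm.
(b) rₐ = a(1 + e) = 2e+06 · (1 + 0.2) = 2e+06 · 1.2 ≈ 2.4e+06 m = 2.4 Mm.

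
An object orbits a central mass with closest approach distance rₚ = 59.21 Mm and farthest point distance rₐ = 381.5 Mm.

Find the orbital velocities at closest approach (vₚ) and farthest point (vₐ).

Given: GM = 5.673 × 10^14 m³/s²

Convert to SI: rₚ = 59.21 Mm = 5.921e+07 m; rₐ = 381.5 Mm = 3.815e+08 m.
Use the vis-viva equation v² = GM(2/r − 1/a) with a = (rₚ + rₐ)/2 = (5.921e+07 + 3.815e+08)/2 = 2.20355e+08 m.
vₚ = √(GM · (2/rₚ − 1/a)) = √(5.673e+14 · (2/5.921e+07 − 1/2.20355e+08)) m/s ≈ 4073 m/s = 4.073 km/s.
vₐ = √(GM · (2/rₐ − 1/a)) = √(5.673e+14 · (2/3.815e+08 − 1/2.20355e+08)) m/s ≈ 632.1 m/s = 632.1 m/s.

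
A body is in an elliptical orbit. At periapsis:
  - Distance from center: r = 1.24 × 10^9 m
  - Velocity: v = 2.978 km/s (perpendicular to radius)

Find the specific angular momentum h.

Convert to SI: v = 2.978 km/s = 2978 m/s.
With v perpendicular to r, h = r · v.
h = 1.24e+09 · 2978 m²/s ≈ 3.693e+12 m²/s.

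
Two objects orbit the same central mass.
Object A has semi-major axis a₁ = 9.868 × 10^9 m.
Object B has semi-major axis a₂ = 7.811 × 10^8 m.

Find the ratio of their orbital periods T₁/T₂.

From Kepler's third law, (T₁/T₂)² = (a₁/a₂)³, so T₁/T₂ = (a₁/a₂)^(3/2).
a₁/a₂ = 9.868e+09 / 7.811e+08 = 12.6335.
T₁/T₂ = (12.6335)^(3/2) ≈ 44.9.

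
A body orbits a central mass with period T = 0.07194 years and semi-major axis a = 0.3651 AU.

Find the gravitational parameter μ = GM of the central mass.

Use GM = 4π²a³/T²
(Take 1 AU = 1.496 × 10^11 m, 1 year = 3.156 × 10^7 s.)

Convert to SI: T = 0.07194 years = 2.27043e+06 s; a = 0.3651 AU = 5.4619e+10 m.
GM = 4π² · a³ / T².
GM = 4π² · (5.4619e+10)³ / (2.27043e+06)² m³/s² ≈ 1.248e+21 m³/s² = 1.248 × 10^21 m³/s².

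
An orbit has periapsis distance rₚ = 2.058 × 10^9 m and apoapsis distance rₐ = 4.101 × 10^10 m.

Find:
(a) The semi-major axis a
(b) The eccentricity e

(a) a = (rₚ + rₐ) / 2 = (2.058e+09 + 4.101e+10) / 2 ≈ 2.153e+10 m = 2.153 × 10^10 m.
(b) e = (rₐ − rₚ) / (rₐ + rₚ) = (4.101e+10 − 2.058e+09) / (4.101e+10 + 2.058e+09) ≈ 0.9044.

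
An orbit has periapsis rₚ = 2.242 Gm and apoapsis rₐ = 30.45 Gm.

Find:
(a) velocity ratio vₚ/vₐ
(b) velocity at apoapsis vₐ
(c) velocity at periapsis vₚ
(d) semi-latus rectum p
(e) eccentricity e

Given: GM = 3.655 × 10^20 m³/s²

Convert to SI: rₚ = 2.242 Gm = 2.242e+09 m; rₐ = 30.45 Gm = 3.045e+10 m.
(a) Conservation of angular momentum (rₚvₚ = rₐvₐ) gives vₚ/vₐ = rₐ/rₚ = 3.045e+10/2.242e+09 ≈ 13.58
(b) With a = (rₚ + rₐ)/2 = 1.6346e+10 m, vₐ = √(GM (2/rₐ − 1/a)) = √(3.655e+20 · (2/3.045e+10 − 1/1.6346e+10)) m/s ≈ 4.058e+04 m/s
(c) With a = (rₚ + rₐ)/2 = 1.6346e+10 m, vₚ = √(GM (2/rₚ − 1/a)) = √(3.655e+20 · (2/2.242e+09 − 1/1.6346e+10)) m/s ≈ 5.511e+05 m/s
(d) From a = (rₚ + rₐ)/2 = 1.6346e+10 m and e = (rₐ − rₚ)/(rₐ + rₚ) = 0.862841, p = a(1 − e²) = 1.6346e+10 · (1 − (0.862841)²) ≈ 4.176e+09 m
(e) e = (rₐ − rₚ)/(rₐ + rₚ) = (3.045e+10 − 2.242e+09)/(3.045e+10 + 2.242e+09) ≈ 0.8628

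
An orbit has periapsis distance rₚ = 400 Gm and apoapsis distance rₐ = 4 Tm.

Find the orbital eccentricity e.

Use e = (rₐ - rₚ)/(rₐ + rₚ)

Convert to SI: rₚ = 400 Gm = 4e+11 m; rₐ = 4 Tm = 4e+12 m.
e = (rₐ − rₚ) / (rₐ + rₚ).
e = (4e+12 − 4e+11) / (4e+12 + 4e+11) = 3.6e+12 / 4.4e+12 ≈ 0.8182.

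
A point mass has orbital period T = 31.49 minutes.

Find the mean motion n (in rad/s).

Convert to SI: T = 31.49 minutes = 1889.4 s.
n = 2π / T.
n = 2π / 1889.4 s ≈ 0.003325 rad/s.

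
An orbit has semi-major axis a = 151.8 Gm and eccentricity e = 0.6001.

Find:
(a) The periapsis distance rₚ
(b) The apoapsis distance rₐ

Convert to SI: a = 151.8 Gm = 1.518e+11 m.
(a) rₚ = a(1 − e) = 1.518e+11 · (1 − 0.6001) = 1.518e+11 · 0.3999 ≈ 6.07e+10 m = 60.7 Gm.
(b) rₐ = a(1 + e) = 1.518e+11 · (1 + 0.6001) = 1.518e+11 · 1.6001 ≈ 2.429e+11 m = 242.9 Gm.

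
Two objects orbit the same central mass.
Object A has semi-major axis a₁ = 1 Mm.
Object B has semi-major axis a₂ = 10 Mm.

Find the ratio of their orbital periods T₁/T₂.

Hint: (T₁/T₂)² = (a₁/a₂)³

Convert to SI: a₁ = 1 Mm = 1e+06 m; a₂ = 10 Mm = 1e+07 m.
From Kepler's third law, (T₁/T₂)² = (a₁/a₂)³, so T₁/T₂ = (a₁/a₂)^(3/2).
a₁/a₂ = 1e+06 / 1e+07 = 0.1.
T₁/T₂ = (0.1)^(3/2) ≈ 0.03162.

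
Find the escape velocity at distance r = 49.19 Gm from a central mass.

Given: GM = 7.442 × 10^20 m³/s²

Convert to SI: r = 49.19 Gm = 4.919e+10 m.
Escape velocity comes from setting total energy to zero: ½v² − GM/r = 0 ⇒ v_esc = √(2GM / r).
v_esc = √(2 · 7.442e+20 / 4.919e+10) m/s ≈ 1.739e+05 m/s = 173.9 km/s.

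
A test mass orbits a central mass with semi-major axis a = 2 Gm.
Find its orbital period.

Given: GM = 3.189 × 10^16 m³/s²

Convert to SI: a = 2 Gm = 2e+09 m.
Kepler's third law: T = 2π √(a³ / GM).
Substituting a = 2e+09 m and GM = 3.189e+16 m³/s²:
T = 2π √((2e+09)³ / 3.189e+16) s
T ≈ 3.147e+06 s = 36.42 days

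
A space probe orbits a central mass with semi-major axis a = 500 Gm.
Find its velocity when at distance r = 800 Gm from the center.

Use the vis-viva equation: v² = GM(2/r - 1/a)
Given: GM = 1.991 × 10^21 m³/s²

Convert to SI: a = 500 Gm = 5e+11 m; r = 800 Gm = 8e+11 m.
Vis-viva: v = √(GM · (2/r − 1/a)).
2/r − 1/a = 2/8e+11 − 1/5e+11 = 5e-13 m⁻¹.
v = √(1.991e+21 · 5e-13) m/s ≈ 3.155e+04 m/s = 31.55 km/s.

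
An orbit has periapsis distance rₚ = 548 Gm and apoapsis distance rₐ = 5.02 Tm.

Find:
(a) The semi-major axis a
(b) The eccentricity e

Convert to SI: rₚ = 548 Gm = 5.48e+11 m; rₐ = 5.02 Tm = 5.02e+12 m.
(a) a = (rₚ + rₐ) / 2 = (5.48e+11 + 5.02e+12) / 2 ≈ 2.784e+12 m = 2.784 Tm.
(b) e = (rₐ − rₚ) / (rₐ + rₚ) = (5.02e+12 − 5.48e+11) / (5.02e+12 + 5.48e+11) ≈ 0.8032.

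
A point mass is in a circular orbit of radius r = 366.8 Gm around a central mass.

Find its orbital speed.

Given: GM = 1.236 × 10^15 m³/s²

Convert to SI: r = 366.8 Gm = 3.668e+11 m.
For a circular orbit, gravity supplies the centripetal force, so v = √(GM / r).
v = √(1.236e+15 / 3.668e+11) m/s ≈ 58.05 m/s = 58.05 m/s.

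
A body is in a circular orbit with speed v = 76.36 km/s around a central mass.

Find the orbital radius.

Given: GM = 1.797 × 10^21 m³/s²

Convert to SI: v = 76.36 km/s = 76360 m/s.
For a circular orbit, v² = GM / r, so r = GM / v².
r = 1.797e+21 / (76360)² m ≈ 3.082e+11 m = 308.2 Gm.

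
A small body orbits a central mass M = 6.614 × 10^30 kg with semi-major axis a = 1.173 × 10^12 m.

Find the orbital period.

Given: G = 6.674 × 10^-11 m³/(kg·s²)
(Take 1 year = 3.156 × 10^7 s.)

GM = G · M = 6.674e-11 · 6.614e+30 = 4.41418e+20 m³/s².
Kepler's third law: T = 2π √(a³ / GM).
Substituting a = 1.173e+12 m and GM = 4.41418e+20 m³/s²:
T = 2π √((1.173e+12)³ / 4.41418e+20) s
T ≈ 3.799e+08 s = 12.04 years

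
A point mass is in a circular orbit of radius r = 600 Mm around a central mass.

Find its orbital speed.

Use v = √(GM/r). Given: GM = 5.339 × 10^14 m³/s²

Convert to SI: r = 600 Mm = 6e+08 m.
For a circular orbit, gravity supplies the centripetal force, so v = √(GM / r).
v = √(5.339e+14 / 6e+08) m/s ≈ 943.3 m/s = 943.3 m/s.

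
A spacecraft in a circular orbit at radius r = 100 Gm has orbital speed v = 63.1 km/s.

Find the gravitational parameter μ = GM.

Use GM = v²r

Convert to SI: r = 100 Gm = 1e+11 m; v = 63.1 km/s = 63100 m/s.
For a circular orbit v² = GM/r, so GM = v² · r.
GM = (63100)² · 1e+11 m³/s² ≈ 3.982e+20 m³/s² = 3.982 × 10^20 m³/s².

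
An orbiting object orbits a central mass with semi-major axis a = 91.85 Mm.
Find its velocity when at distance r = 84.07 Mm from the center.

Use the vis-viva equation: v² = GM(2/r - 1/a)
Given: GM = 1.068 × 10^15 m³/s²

Convert to SI: a = 91.85 Mm = 9.185e+07 m; r = 84.07 Mm = 8.407e+07 m.
Vis-viva: v = √(GM · (2/r − 1/a)).
2/r − 1/a = 2/8.407e+07 − 1/9.185e+07 = 1.29024e-08 m⁻¹.
v = √(1.068e+15 · 1.29024e-08) m/s ≈ 3712 m/s = 3.712 km/s.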